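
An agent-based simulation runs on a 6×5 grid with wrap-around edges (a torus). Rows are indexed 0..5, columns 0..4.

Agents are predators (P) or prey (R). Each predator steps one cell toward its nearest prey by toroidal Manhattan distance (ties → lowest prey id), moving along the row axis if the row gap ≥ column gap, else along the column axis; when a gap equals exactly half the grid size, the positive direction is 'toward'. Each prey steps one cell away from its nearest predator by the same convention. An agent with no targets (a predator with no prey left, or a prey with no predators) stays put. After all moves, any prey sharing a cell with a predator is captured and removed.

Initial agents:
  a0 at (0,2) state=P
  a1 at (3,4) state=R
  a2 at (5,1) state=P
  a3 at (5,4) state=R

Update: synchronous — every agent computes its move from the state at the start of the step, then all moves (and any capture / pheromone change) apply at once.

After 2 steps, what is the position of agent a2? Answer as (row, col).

(5, 4)

t=1: a0@(0,3):P a1@(2,4):R a2@(5,0):P a3@(5,3):R
t=2: a0@(5,3):P a1@(3,4):R a2@(5,4):P a3@(4,3):R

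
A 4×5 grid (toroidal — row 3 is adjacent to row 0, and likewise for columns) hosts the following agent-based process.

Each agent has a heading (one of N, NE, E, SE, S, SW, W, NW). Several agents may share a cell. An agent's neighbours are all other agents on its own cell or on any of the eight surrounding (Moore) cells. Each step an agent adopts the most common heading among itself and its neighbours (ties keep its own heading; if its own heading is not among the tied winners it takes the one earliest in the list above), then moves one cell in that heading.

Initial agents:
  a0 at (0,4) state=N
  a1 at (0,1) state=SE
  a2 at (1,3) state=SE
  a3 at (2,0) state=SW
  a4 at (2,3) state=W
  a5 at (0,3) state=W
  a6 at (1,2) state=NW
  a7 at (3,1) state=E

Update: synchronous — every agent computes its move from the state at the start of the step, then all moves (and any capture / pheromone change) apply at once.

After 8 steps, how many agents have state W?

7

t=1: a0@(3,4):N a1@(1,2):SE a2@(1,2):W a3@(3,4):SW a4@(2,2):W a5@(0,2):W a6@(2,3):SE a7@(3,2):E
t=2: a0@(2,4):N a1@(1,1):W a2@(1,1):W a3@(0,3):SW a4@(2,1):W a5@(0,1):W a6@(3,4):SE a7@(3,1):W
t=3: a0@(1,4):N a1@(1,0):W a2@(1,0):W a3@(1,2):SW a4@(2,0):W a5@(0,0):W a6@(0,0):SE a7@(3,0):W
t=4: a0@(1,3):W a1@(1,4):W a2@(1,4):W a3@(2,1):SW a4@(2,4):W a5@(0,4):W a6@(0,4):W a7@(3,4):W
t=5: a0@(1,2):W a1@(1,3):W a2@(1,3):W a3@(3,0):SW a4@(2,3):W a5@(0,3):W a6@(0,3):W a7@(3,3):W
t=6: a0@(1,1):W a1@(1,2):W a2@(1,2):W a3@(0,4):SW a4@(2,2):W a5@(0,2):W a6@(0,2):W a7@(3,2):W
t=7: a0@(1,0):W a1@(1,1):W a2@(1,1):W a3@(1,3):SW a4@(2,1):W a5@(0,1):W a6@(0,1):W a7@(3,1):W
t=8: a0@(1,4):W a1@(1,0):W a2@(1,0):W a3@(2,2):SW a4@(2,0):W a5@(0,0):W a6@(0,0):W a7@(3,0):W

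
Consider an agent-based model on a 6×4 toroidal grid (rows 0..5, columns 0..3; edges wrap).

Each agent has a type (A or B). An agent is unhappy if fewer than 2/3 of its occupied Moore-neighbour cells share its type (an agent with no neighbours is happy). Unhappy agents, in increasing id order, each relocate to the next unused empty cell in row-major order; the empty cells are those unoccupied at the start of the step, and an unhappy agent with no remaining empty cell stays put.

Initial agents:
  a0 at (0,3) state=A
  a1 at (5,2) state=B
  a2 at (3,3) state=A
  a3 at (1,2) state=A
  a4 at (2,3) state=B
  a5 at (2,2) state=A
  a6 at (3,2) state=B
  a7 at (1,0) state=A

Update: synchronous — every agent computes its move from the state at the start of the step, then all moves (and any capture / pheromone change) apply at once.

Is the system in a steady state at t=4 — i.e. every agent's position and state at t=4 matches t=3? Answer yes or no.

t=1: a0@(0,3):A a1@(0,0):B a2@(0,1):A a3@(1,2):A a4@(0,2):B a5@(1,1):A a6@(1,3):B a7@(2,0):A
t=2: a0@(1,0):A a1@(2,1):B a2@(2,2):A a3@(2,3):A a4@(3,0):B a5@(3,1):A a6@(3,2):B a7@(3,3):A
t=3: a0@(0,0):A a1@(0,1):B a2@(0,2):A a3@(0,3):A a4@(1,1):B a5@(1,2):A a6@(1,3):B a7@(2,0):A
t=4: a0@(1,0):A a1@(2,1):B a2@(2,2):A a3@(0,3):A a4@(2,3):B a5@(3,0):A a6@(3,1):B a7@(3,2):A

no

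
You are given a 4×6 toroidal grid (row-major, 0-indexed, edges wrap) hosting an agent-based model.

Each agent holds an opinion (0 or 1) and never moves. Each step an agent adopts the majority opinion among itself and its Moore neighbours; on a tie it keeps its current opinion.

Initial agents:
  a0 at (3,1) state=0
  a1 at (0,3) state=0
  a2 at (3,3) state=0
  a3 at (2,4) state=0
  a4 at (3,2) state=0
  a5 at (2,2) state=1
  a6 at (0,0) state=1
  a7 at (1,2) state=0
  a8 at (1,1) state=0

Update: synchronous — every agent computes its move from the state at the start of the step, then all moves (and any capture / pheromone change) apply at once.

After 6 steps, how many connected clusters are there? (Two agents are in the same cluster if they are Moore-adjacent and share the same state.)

t=1: a0@(3,1):0 a1@(0,3):0 a2@(3,3):0 a3@(2,4):0 a4@(3,2):0 a5@(2,2):0 a6@(0,0):0 a7@(1,2):0 a8@(1,1):0
t=2: (unchanged — steady state)

1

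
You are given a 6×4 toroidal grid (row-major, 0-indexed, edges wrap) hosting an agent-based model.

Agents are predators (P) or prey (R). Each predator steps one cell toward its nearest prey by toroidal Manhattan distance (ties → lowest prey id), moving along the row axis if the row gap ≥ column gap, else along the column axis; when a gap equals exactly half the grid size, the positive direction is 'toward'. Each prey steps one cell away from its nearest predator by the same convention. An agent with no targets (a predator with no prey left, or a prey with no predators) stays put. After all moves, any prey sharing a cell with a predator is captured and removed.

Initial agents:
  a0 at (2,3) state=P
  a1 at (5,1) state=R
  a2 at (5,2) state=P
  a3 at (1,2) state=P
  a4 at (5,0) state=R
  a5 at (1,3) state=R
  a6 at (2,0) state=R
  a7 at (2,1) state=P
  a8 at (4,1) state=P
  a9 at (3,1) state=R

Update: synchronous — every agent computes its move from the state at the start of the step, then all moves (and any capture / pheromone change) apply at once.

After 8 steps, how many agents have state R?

t=1: a0@(1,3):P a1@(5,0):R a2@(5,1):P a3@(1,3):P a4@(5,3):R a5@(0,3):R a6@(2,1):R a7@(2,0):P a8@(5,1):P a9@(4,1):R
t=2: a0@(0,3):P a1@(5,3):R a2@(5,0):P a3@(0,3):P a4@(4,3):R a5@(5,3):R a6@(2,2):R a7@(2,1):P a8@(5,0):P a9@(3,1):R
t=3: a0@(5,3):P a1@(4,3):R a2@(5,3):P a3@(5,3):P a4@(3,3):R a5@(4,3):R a6@(2,3):R a7@(2,2):P a8@(5,3):P a9@(4,1):R
t=4: a0@(4,3):P a1@(3,3):R a2@(4,3):P a3@(4,3):P a5@(3,3):R a6@(2,0):R a7@(2,3):P a8@(4,3):P a9@(4,0):R
t=5: a0@(3,3):P a1@(2,3):R a2@(3,3):P a3@(3,3):P a5@(2,3):R a6@(2,1):R a7@(3,3):P a8@(3,3):P a9@(4,1):R
t=6: a0@(2,3):P a1@(1,3):R a2@(2,3):P a3@(2,3):P a5@(1,3):R a6@(2,0):R a7@(2,3):P a8@(2,3):P a9@(4,0):R
t=7: a0@(1,3):P a1@(0,3):R a2@(1,3):P a3@(1,3):P a5@(0,3):R a6@(2,1):R a7@(1,3):P a8@(1,3):P a9@(5,0):R
t=8: a0@(0,3):P a1@(5,3):R a2@(0,3):P a3@(0,3):P a5@(5,3):R a6@(2,0):R a7@(0,3):P a8@(0,3):P a9@(4,0):R

4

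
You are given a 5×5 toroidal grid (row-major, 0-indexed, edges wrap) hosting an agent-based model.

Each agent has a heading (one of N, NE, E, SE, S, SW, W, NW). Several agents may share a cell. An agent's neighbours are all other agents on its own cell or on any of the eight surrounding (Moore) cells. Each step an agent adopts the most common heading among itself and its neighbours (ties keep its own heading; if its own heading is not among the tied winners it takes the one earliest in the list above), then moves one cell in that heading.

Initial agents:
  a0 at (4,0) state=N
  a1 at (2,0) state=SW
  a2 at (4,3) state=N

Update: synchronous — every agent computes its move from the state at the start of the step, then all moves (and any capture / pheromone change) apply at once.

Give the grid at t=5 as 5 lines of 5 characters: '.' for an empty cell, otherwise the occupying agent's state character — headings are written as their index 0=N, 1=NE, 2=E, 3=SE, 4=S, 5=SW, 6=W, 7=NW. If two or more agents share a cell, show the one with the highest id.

.....
.....
.....
.....
0..00

t=1: a0@(3,0):N a1@(3,4):SW a2@(3,3):N
t=2: a0@(2,0):N a1@(2,4):N a2@(2,3):N
t=3: a0@(1,0):N a1@(1,4):N a2@(1,3):N
t=4: a0@(0,0):N a1@(0,4):N a2@(0,3):N
t=5: a0@(4,0):N a1@(4,4):N a2@(4,3):N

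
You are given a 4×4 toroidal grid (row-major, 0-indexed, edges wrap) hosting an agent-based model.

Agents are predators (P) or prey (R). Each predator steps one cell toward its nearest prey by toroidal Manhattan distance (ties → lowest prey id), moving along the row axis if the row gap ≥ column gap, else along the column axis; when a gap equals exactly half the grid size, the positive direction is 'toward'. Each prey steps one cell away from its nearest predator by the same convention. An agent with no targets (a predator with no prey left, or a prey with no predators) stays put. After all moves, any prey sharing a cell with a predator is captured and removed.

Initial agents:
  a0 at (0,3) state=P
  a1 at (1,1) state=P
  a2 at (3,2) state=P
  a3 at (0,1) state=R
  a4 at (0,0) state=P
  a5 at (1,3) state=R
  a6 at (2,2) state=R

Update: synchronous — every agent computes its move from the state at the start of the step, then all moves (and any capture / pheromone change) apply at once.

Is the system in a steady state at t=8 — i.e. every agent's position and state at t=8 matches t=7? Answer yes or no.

t=1: a0@(1,3):P a1@(0,1):P a2@(2,2):P a3@(3,1):R a4@(0,1):P a5@(2,3):R a6@(1,2):R
t=2: a0@(2,3):P a1@(3,1):P a2@(2,3):P a3@(2,1):R a4@(3,1):P a5@(3,3):R a6@(1,1):R
t=3: a0@(3,3):P a1@(2,1):P a2@(3,3):P a3@(1,1):R a4@(2,1):P a5@(0,3):R a6@(0,1):R
t=4: a0@(0,3):P a1@(1,1):P a2@(0,3):P a3@(0,1):R a4@(1,1):P a5@(1,3):R a6@(3,1):R
t=5: a0@(1,3):P a1@(0,1):P a2@(1,3):P a3@(3,1):R a4@(0,1):P a5@(2,3):R a6@(2,1):R
t=6: a0@(2,3):P a1@(3,1):P a2@(2,3):P a3@(2,1):R a4@(3,1):P a5@(3,3):R a6@(1,1):R
t=7: a0@(3,3):P a1@(2,1):P a2@(3,3):P a3@(1,1):R a4@(2,1):P a5@(0,3):R a6@(0,1):R
t=8: a0@(0,3):P a1@(1,1):P a2@(0,3):P a3@(0,1):R a4@(1,1):P a5@(1,3):R a6@(3,1):R

no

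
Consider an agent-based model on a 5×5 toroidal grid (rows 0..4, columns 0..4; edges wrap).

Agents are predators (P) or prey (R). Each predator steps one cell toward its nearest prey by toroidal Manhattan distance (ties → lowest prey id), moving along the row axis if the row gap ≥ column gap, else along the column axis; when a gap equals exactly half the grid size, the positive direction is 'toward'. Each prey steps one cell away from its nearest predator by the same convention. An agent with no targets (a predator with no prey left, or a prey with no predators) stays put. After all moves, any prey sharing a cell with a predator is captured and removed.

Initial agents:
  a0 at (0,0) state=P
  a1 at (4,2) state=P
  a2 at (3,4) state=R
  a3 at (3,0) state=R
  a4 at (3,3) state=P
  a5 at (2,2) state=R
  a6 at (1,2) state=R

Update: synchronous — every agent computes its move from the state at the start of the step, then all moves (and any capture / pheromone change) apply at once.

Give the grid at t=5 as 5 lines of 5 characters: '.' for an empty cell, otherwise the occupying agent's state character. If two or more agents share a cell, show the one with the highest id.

P....
.....
..R..
R.R..
R.P..

t=1: a0@(4,0):P a1@(3,2):P a2@(3,0):R a3@(2,0):R a4@(3,4):P a5@(1,2):R a6@(2,2):R
t=2: a0@(3,0):P a1@(2,2):P a2@(2,0):R a3@(1,0):R a4@(3,0):P a5@(0,2):R a6@(1,2):R
t=3: a0@(2,0):P a1@(1,2):P a2@(1,0):R a3@(0,0):R a4@(2,0):P a5@(4,2):R a6@(0,2):R
t=4: a0@(1,0):P a1@(0,2):P a2@(0,0):R a3@(4,0):R a4@(1,0):P a5@(3,2):R a6@(4,2):R
t=5: a0@(0,0):P a1@(4,2):P a2@(4,0):R a3@(3,0):R a4@(0,0):P a5@(2,2):R a6@(3,2):R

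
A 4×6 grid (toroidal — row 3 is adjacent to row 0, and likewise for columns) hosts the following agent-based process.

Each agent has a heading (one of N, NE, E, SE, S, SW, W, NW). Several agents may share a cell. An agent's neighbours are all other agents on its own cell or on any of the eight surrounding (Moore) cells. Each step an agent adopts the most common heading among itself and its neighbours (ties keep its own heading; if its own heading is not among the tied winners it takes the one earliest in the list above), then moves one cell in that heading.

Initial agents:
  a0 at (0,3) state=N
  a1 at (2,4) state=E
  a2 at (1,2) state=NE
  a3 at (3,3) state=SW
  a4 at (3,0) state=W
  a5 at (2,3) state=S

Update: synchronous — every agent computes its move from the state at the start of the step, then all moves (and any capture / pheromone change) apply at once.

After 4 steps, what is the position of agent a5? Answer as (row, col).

(2, 3)

t=1: a0@(3,3):N a1@(2,5):E a2@(0,3):NE a3@(0,2):SW a4@(3,5):W a5@(3,3):S
t=2: a0@(2,3):N a1@(2,0):E a2@(3,4):NE a3@(1,1):SW a4@(3,4):W a5@(0,3):S
t=3: a0@(1,3):N a1@(2,1):E a2@(2,5):NE a3@(2,0):SW a4@(3,3):W a5@(1,3):S
t=4: a0@(0,3):N a1@(2,2):E a2@(1,0):NE a3@(3,5):SW a4@(3,2):W a5@(2,3):S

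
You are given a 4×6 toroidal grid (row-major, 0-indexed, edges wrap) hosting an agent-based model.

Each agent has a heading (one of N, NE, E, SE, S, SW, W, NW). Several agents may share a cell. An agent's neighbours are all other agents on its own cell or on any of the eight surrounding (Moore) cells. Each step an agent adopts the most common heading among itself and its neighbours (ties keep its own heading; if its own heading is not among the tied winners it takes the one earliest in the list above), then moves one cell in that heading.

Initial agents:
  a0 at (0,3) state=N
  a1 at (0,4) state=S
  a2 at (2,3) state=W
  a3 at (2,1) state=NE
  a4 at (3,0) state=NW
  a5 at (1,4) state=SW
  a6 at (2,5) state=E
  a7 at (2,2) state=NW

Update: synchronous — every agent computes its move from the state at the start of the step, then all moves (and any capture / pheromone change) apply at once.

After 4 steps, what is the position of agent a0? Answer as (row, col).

(0, 2)

t=1: a0@(3,3):N a1@(1,4):S a2@(2,2):W a3@(1,0):NW a4@(2,5):NW a5@(2,3):SW a6@(2,0):E a7@(1,1):NW
t=2: a0@(2,3):N a1@(2,4):S a2@(2,1):W a3@(0,5):NW a4@(1,4):NW a5@(3,2):SW a6@(1,5):NW a7@(0,0):NW
t=3: a0@(1,3):N a1@(1,3):NW a2@(2,0):W a3@(3,4):NW a4@(0,3):NW a5@(0,1):SW a6@(0,4):NW a7@(3,5):NW
t=4: a0@(0,2):NW a1@(0,2):NW a2@(2,5):W a3@(2,3):NW a4@(3,2):NW a5@(1,0):SW a6@(3,3):NW a7@(2,4):NW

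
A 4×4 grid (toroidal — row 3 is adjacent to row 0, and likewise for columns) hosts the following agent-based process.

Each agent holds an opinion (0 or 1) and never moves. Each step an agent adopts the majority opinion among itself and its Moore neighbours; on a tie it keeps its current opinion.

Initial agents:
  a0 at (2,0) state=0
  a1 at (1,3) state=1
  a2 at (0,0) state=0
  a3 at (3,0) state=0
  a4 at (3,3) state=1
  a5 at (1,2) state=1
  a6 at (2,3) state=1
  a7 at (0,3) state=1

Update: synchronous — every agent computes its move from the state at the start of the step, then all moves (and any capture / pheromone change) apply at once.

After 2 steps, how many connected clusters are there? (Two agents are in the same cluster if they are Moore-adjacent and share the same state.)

1

t=1: a0@(2,0):1 a1@(1,3):1 a2@(0,0):1 a3@(3,0):0 a4@(3,3):1 a5@(1,2):1 a6@(2,3):1 a7@(0,3):1
t=2: a0@(2,0):1 a1@(1,3):1 a2@(0,0):1 a3@(3,0):1 a4@(3,3):1 a5@(1,2):1 a6@(2,3):1 a7@(0,3):1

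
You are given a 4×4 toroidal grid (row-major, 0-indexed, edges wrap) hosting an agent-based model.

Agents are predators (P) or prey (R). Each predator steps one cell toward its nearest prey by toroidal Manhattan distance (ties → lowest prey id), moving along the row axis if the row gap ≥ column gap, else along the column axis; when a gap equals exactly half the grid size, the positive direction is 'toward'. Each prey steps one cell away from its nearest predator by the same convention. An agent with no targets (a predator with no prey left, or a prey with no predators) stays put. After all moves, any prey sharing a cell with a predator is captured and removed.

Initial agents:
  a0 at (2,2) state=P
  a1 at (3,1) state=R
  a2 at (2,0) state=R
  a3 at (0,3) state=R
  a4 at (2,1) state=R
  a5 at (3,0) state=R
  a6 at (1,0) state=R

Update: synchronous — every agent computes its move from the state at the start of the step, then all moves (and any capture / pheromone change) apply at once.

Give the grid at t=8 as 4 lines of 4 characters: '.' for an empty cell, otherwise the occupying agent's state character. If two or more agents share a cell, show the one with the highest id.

....
R...
RRP.
RR..

t=1: a0@(2,1):P a1@(0,1):R a2@(2,3):R a3@(3,3):R a4@(2,0):R a5@(3,3):R a6@(1,3):R
t=2: a0@(2,0):P a1@(3,1):R a2@(2,2):R a3@(3,2):R a4@(2,3):R a5@(3,2):R a6@(1,2):R
t=3: a0@(2,3):P a1@(0,1):R a2@(2,1):R a3@(3,1):R a4@(2,2):R a5@(3,1):R a6@(1,1):R
t=4: a0@(2,2):P a1@(3,1):R a2@(2,0):R a3@(3,0):R a4@(2,1):R a5@(3,0):R a6@(1,0):R
t=5: a0@(2,1):P a1@(0,1):R a2@(2,3):R a3@(3,3):R a4@(2,0):R a5@(3,3):R a6@(1,3):R
t=6: a0@(2,0):P a1@(3,1):R a2@(2,2):R a3@(3,2):R a4@(2,3):R a5@(3,2):R a6@(1,2):R
t=7: a0@(2,3):P a1@(0,1):R a2@(2,1):R a3@(3,1):R a4@(2,2):R a5@(3,1):R a6@(1,1):R
t=8: a0@(2,2):P a1@(3,1):R a2@(2,0):R a3@(3,0):R a4@(2,1):R a5@(3,0):R a6@(1,0):R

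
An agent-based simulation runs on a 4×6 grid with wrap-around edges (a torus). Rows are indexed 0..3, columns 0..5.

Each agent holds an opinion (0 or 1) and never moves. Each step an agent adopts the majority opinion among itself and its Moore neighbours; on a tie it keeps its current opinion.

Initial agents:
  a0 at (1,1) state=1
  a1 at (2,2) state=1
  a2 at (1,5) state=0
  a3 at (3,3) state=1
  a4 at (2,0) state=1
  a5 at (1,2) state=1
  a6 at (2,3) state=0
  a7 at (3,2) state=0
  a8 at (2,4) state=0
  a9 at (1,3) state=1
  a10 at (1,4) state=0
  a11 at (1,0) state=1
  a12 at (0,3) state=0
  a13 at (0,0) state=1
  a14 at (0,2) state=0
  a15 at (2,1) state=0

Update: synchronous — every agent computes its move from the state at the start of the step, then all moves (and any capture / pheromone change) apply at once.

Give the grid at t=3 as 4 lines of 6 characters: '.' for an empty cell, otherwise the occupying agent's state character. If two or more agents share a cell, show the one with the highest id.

1.00..
111000
11100.
..00..

t=1: a0@(1,1):1 a1@(2,2):1 a2@(1,5):0 a3@(3,3):0 a4@(2,0):1 a5@(1,2):1 a6@(2,3):0 a7@(3,2):0 a8@(2,4):0 a9@(1,3):0 a10@(1,4):0 a11@(1,0):1 a12@(0,3):0 a13@(0,0):1 a14@(0,2):1 a15@(2,1):1
t=2: a0@(1,1):1 a1@(2,2):1 a2@(1,5):0 a3@(3,3):0 a4@(2,0):1 a5@(1,2):1 a6@(2,3):0 a7@(3,2):0 a8@(2,4):0 a9@(1,3):0 a10@(1,4):0 a11@(1,0):1 a12@(0,3):0 a13@(0,0):1 a14@(0,2):0 a15@(2,1):1
t=3: (unchanged — steady state)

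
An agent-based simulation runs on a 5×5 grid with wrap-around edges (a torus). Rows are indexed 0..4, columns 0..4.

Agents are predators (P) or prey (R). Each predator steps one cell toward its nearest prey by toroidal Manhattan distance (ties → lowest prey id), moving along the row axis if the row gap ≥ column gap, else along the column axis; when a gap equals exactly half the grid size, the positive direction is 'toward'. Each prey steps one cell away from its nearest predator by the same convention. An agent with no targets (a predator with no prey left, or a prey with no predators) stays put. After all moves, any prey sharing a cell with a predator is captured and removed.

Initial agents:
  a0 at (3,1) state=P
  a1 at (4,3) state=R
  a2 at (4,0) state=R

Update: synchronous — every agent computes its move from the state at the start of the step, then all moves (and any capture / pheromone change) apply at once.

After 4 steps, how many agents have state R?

2

t=1: a0@(4,1):P a1@(4,4):R a2@(0,0):R
t=2: a0@(4,0):P a1@(4,3):R a2@(1,0):R
t=3: a0@(4,4):P a1@(4,2):R a2@(2,0):R
t=4: a0@(4,3):P a1@(4,1):R a2@(1,0):R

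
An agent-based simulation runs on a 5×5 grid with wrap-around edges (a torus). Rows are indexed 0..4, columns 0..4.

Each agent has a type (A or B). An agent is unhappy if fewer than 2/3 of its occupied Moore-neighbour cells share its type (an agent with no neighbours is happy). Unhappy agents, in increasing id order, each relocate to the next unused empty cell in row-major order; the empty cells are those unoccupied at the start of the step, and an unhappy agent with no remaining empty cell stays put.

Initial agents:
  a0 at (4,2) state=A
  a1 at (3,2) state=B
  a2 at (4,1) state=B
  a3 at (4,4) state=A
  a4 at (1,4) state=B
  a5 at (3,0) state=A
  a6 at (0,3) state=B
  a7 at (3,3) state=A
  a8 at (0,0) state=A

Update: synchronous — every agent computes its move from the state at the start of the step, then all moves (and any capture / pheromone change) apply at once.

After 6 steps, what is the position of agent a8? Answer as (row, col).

t=1: a0@(0,1):A a1@(0,2):B a2@(0,4):B a3@(4,4):A a4@(1,0):B a5@(1,1):A a6@(1,2):B a7@(3,3):A a8@(1,3):A
t=2: a0@(0,0):A a1@(0,3):B a2@(1,4):B a3@(2,0):A a4@(2,1):B a5@(2,2):A a6@(2,3):B a7@(3,3):A a8@(2,4):A
t=3: a0@(0,1):A a1@(0,3):B a2@(0,2):B a3@(0,4):A a4@(1,0):B a5@(1,1):A a6@(1,2):B a7@(3,3):A a8@(1,3):A
t=4: a0@(0,0):A a1@(1,4):B a2@(2,0):B a3@(2,1):A a4@(2,2):B a5@(2,3):A a6@(2,4):B a7@(3,3):A a8@(3,0):A
t=5: a0@(0,1):A a1@(0,2):B a2@(0,3):B a3@(0,4):A a4@(1,0):B a5@(1,1):A a6@(1,2):B a7@(1,3):A a8@(3,1):A
t=6: a0@(0,0):A a1@(1,4):B a2@(2,0):B a3@(2,1):A a4@(2,2):B a5@(2,3):A a6@(2,4):B a7@(3,0):A a8@(3,1):A

(3, 1)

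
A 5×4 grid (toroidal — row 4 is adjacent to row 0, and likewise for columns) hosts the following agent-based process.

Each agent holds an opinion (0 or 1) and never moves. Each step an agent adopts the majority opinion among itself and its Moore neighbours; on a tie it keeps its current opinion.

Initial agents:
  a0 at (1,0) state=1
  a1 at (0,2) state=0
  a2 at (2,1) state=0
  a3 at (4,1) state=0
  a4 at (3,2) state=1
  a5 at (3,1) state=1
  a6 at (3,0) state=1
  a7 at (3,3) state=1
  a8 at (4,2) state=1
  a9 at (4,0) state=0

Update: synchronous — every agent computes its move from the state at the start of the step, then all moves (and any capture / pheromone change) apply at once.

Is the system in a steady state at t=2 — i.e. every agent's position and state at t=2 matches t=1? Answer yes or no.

no

t=1: a0@(1,0):1 a1@(0,2):0 a2@(2,1):1 a3@(4,1):1 a4@(3,2):1 a5@(3,1):1 a6@(3,0):1 a7@(3,3):1 a8@(4,2):1 a9@(4,0):1
t=2: a0@(1,0):1 a1@(0,2):1 a2@(2,1):1 a3@(4,1):1 a4@(3,2):1 a5@(3,1):1 a6@(3,0):1 a7@(3,3):1 a8@(4,2):1 a9@(4,0):1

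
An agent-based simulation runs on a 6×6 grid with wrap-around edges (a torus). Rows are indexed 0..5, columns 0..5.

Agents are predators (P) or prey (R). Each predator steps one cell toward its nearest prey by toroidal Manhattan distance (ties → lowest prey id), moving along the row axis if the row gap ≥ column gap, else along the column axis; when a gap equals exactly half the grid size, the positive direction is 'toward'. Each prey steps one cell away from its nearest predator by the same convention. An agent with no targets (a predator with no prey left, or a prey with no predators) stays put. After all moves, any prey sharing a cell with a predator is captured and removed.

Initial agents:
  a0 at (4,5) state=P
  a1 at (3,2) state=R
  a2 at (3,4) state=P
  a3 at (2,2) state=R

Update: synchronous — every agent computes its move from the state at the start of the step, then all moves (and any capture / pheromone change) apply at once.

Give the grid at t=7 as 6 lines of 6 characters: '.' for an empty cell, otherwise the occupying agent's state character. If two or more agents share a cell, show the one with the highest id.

t=1: a0@(4,0):P a1@(3,1):R a2@(3,3):P a3@(2,1):R
t=2: a0@(3,0):P a1@(2,1):R a2@(3,2):P a3@(1,1):R
t=3: a0@(2,0):P a1@(1,1):R a2@(2,2):P a3@(0,1):R
t=4: a0@(1,0):P a1@(0,1):R a2@(1,2):P a3@(5,1):R
t=5: a0@(0,0):P a1@(5,1):R a2@(0,2):P a3@(4,1):R
t=6: a0@(5,0):P a1@(4,1):R a2@(5,2):P a3@(3,1):R
t=7: a0@(4,0):P a1@(3,1):R a2@(4,2):P a3@(2,1):R

......
......
.R....
.R....
P.P...
......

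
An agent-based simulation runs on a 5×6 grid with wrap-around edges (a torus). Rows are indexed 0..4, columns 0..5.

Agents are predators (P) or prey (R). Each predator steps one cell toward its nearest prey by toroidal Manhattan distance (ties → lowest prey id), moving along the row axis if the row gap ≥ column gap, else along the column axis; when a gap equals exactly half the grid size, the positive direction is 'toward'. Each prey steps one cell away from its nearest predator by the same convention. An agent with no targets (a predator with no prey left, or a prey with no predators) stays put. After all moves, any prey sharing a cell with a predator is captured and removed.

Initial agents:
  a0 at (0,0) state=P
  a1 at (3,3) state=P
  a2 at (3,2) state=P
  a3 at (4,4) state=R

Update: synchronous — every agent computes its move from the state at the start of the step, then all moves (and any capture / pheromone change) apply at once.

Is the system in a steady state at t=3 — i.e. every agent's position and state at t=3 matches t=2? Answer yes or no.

yes

t=1: a0@(0,5):P a1@(4,3):P a2@(3,3):P a3@(0,4):R
t=2: a0@(0,4):P a1@(0,3):P a2@(4,3):P
t=3: (unchanged — steady state)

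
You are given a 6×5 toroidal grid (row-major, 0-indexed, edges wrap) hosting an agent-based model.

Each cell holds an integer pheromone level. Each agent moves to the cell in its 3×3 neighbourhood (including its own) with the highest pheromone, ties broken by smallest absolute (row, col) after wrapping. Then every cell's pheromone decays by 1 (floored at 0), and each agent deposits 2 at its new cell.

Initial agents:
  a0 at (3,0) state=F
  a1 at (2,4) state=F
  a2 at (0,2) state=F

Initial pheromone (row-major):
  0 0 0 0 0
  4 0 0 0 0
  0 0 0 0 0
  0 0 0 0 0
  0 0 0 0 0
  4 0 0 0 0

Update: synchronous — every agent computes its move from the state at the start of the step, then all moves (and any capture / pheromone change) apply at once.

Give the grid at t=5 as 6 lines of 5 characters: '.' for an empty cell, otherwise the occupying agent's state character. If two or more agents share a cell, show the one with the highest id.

.....
F....
.....
.....
.....
.....

t=1: a0@(2,0) a1@(1,0) a2@(0,1) | pheromone: 0 2 0 0 0 / 5 0 0 0 0 / 2 0 0 0 0 / 0 0 0 0 0 / 0 0 0 0 0 / 3 0 0 0 0
t=2: a0@(1,0) a1@(1,0) a2@(1,0) | pheromone: 0 1 0 0 0 / 10 0 0 0 0 / 1 0 0 0 0 / 0 0 0 0 0 / 0 0 0 0 0 / 2 0 0 0 0
t=3: a0@(1,0) a1@(1,0) a2@(1,0) | pheromone: 0 0 0 0 0 / 15 0 0 0 0 / 0 0 0 0 0 / 0 0 0 0 0 / 0 0 0 0 0 / 1 0 0 0 0
t=4: a0@(1,0) a1@(1,0) a2@(1,0) | pheromone: 0 0 0 0 0 / 20 0 0 0 0 / 0 0 0 0 0 / 0 0 0 0 0 / 0 0 0 0 0 / 0 0 0 0 0
t=5: a0@(1,0) a1@(1,0) a2@(1,0) | pheromone: 0 0 0 0 0 / 25 0 0 0 0 / 0 0 0 0 0 / 0 0 0 0 0 / 0 0 0 0 0 / 0 0 0 0 0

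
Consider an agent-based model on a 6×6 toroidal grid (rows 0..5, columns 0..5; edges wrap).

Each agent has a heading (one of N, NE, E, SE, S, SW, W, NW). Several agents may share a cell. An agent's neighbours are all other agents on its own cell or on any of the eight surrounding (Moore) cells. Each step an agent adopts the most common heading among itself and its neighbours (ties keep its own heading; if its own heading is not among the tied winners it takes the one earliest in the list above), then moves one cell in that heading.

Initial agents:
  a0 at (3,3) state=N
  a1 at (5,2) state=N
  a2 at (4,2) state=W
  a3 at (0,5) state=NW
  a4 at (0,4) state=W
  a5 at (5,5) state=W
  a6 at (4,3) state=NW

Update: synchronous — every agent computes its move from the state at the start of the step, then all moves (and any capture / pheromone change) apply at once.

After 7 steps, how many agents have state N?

t=1: a0@(2,3):N a1@(4,2):N a2@(3,2):N a3@(0,4):W a4@(0,3):W a5@(5,4):W a6@(3,3):N
t=2: a0@(1,3):N a1@(3,2):N a2@(2,2):N a3@(0,3):W a4@(0,2):W a5@(5,3):W a6@(2,3):N
t=3: a0@(0,3):N a1@(2,2):N a2@(1,2):N a3@(0,2):W a4@(0,1):W a5@(5,2):W a6@(1,3):N
t=4: a0@(5,3):N a1@(1,2):N a2@(0,2):N a3@(0,1):W a4@(0,0):W a5@(5,1):W a6@(0,3):N
t=5: a0@(4,3):N a1@(0,2):N a2@(5,2):N a3@(0,0):W a4@(0,5):W a5@(5,0):W a6@(5,3):N
t=6: a0@(3,3):N a1@(5,2):N a2@(4,2):N a3@(0,5):W a4@(0,4):W a5@(5,5):W a6@(4,3):N
t=7: a0@(2,3):N a1@(4,2):N a2@(3,2):N a3@(0,4):W a4@(0,3):W a5@(5,4):W a6@(3,3):N

4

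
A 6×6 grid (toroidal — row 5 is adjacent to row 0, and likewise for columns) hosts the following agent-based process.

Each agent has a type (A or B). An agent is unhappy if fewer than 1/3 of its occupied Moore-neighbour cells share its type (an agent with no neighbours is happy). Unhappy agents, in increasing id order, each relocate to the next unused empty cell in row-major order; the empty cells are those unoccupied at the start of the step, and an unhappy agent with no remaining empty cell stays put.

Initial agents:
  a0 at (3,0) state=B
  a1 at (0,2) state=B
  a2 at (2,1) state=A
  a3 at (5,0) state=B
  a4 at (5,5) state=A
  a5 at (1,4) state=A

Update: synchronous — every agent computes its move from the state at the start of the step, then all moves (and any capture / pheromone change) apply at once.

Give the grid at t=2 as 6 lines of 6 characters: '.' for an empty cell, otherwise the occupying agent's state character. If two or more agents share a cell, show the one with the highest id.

t=1: a0@(0,0):B a1@(0,2):B a2@(0,1):A a3@(0,3):B a4@(0,4):A a5@(1,4):A
t=2: a0@(0,5):B a1@(0,2):B a2@(1,0):A a3@(0,3):B a4@(0,4):A a5@(1,4):A

..BBAB
A...A.
......
......
......
......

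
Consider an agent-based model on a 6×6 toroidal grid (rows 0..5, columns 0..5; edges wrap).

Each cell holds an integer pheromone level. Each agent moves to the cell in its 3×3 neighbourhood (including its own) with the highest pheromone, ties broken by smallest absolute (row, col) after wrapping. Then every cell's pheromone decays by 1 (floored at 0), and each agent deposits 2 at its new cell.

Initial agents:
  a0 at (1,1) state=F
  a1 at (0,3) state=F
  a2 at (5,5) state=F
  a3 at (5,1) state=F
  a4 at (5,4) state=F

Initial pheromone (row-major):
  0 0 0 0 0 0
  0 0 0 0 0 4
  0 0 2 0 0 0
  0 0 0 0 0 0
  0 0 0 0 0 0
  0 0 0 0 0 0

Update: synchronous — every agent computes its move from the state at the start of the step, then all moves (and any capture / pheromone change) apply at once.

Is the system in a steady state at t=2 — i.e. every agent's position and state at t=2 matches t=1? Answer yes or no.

t=1: a0@(2,2) a1@(0,2) a2@(0,0) a3@(0,0) a4@(0,3) | pheromone: 4 0 2 2 0 0 / 0 0 0 0 0 3 / 0 0 3 0 0 0 / 0 0 0 0 0 0 / 0 0 0 0 0 0 / 0 0 0 0 0 0
t=2: a0@(2,2) a1@(0,2) a2@(0,0) a3@(0,0) a4@(0,2) | pheromone: 7 0 5 1 0 0 / 0 0 0 0 0 2 / 0 0 4 0 0 0 / 0 0 0 0 0 0 / 0 0 0 0 0 0 / 0 0 0 0 0 0

no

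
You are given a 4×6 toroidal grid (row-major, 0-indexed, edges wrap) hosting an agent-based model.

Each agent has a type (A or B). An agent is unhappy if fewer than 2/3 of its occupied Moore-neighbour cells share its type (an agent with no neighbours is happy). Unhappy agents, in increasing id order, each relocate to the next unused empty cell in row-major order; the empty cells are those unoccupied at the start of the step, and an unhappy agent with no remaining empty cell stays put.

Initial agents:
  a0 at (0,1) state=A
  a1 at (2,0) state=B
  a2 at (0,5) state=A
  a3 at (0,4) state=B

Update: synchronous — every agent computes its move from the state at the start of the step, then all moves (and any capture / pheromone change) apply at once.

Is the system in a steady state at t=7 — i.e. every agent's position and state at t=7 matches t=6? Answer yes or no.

t=1: a0@(0,1):A a1@(2,0):B a2@(0,0):A a3@(0,2):B
t=2: a0@(0,3):A a1@(2,0):B a2@(0,0):A a3@(0,4):B
t=3: a0@(0,1):A a1@(2,0):B a2@(0,0):A a3@(0,2):B
t=4: a0@(0,3):A a1@(2,0):B a2@(0,0):A a3@(0,4):B
t=5: a0@(0,1):A a1@(2,0):B a2@(0,0):A a3@(0,2):B
t=6: a0@(0,3):A a1@(2,0):B a2@(0,0):A a3@(0,4):B
t=7: a0@(0,1):A a1@(2,0):B a2@(0,0):A a3@(0,2):B

no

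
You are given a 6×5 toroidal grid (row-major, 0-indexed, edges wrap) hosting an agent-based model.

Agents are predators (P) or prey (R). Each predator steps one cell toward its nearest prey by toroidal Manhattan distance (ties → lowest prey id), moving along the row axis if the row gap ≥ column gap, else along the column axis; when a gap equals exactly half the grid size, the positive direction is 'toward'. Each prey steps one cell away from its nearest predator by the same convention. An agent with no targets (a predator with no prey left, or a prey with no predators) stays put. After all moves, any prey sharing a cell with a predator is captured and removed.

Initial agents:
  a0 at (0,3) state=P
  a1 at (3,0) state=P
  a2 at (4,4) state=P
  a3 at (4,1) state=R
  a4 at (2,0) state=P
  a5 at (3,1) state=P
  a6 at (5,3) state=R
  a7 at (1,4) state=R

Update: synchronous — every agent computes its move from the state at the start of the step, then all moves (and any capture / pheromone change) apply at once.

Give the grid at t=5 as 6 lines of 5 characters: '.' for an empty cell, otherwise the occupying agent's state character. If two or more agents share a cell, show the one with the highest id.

...R.
...PP
.PR..
.....
.....
.....

t=1: a0@(5,3):P a1@(4,0):P a2@(4,0):P a3@(5,1):R a4@(1,0):P a5@(4,1):P a6@(4,3):R a7@(2,4):R
t=2: a0@(4,3):P a1@(5,0):P a2@(5,0):P a3@(0,1):R a4@(2,0):P a5@(5,1):P a6@(3,3):R a7@(3,4):R
t=3: a0@(3,3):P a1@(0,0):P a2@(0,0):P a3@(1,1):R a4@(3,0):P a5@(0,1):P a6@(2,3):R a7@(2,4):R
t=4: a0@(2,3):P a1@(1,0):P a2@(1,0):P a3@(2,1):R a4@(2,0):P a5@(1,1):P a6@(1,3):R a7@(1,4):R
t=5: a0@(1,3):P a1@(1,4):P a2@(1,4):P a3@(2,2):R a4@(2,1):P a5@(2,1):P a6@(0,3):R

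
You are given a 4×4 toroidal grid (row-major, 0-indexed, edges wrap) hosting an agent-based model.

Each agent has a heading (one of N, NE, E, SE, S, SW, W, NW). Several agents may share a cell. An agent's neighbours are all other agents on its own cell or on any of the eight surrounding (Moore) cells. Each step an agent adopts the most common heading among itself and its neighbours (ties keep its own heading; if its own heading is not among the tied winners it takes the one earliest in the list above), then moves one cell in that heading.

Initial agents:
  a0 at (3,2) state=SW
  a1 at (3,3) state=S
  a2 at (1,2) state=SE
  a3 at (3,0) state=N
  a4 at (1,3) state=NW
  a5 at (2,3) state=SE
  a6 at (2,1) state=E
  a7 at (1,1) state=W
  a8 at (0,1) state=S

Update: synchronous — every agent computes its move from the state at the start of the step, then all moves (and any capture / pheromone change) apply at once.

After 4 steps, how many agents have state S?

t=1: a0@(0,2):S a1@(0,3):S a2@(2,3):SE a3@(0,0):S a4@(2,0):SE a5@(3,0):SE a6@(2,2):E a7@(1,0):W a8@(1,1):S
t=2: a0@(1,2):S a1@(1,3):S a2@(3,0):SE a3@(1,0):S a4@(3,1):SE a5@(0,1):SE a6@(2,3):E a7@(2,0):S a8@(2,1):S
t=3: a0@(2,2):S a1@(2,3):S a2@(0,1):SE a3@(2,0):S a4@(0,2):SE a5@(1,2):SE a6@(3,3):S a7@(3,0):S a8@(3,1):S
t=4: a0@(3,2):S a1@(3,3):S a2@(1,2):SE a3@(3,0):S a4@(1,3):SE a5@(2,3):SE a6@(0,3):S a7@(0,0):S a8@(0,1):S

6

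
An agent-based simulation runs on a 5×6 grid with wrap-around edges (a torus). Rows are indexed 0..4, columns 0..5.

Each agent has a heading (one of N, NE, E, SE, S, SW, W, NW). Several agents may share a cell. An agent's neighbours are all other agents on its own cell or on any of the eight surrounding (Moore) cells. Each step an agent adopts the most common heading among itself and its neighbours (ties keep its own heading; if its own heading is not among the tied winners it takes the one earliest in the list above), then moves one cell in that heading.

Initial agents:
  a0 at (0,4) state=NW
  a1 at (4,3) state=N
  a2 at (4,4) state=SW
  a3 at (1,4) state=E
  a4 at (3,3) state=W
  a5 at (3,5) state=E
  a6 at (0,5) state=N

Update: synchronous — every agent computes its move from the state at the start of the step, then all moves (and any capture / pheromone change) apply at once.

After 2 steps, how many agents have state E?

t=1: a0@(4,4):N a1@(3,3):N a2@(3,4):N a3@(1,5):E a4@(3,2):W a5@(3,0):E a6@(4,5):N
t=2: a0@(3,4):N a1@(2,3):N a2@(2,4):N a3@(1,0):E a4@(3,1):W a5@(3,1):E a6@(3,5):N

2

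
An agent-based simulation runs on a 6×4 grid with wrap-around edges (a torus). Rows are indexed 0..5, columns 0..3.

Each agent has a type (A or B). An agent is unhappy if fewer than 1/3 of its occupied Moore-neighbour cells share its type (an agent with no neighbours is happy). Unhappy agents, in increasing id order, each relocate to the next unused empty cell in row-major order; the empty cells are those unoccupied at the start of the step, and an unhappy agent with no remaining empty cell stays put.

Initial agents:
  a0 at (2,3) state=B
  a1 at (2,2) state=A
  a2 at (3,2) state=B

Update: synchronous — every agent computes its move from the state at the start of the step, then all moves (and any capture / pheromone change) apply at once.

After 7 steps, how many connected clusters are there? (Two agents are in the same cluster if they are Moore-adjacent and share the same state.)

2

t=1: a0@(2,3):B a1@(0,0):A a2@(3,2):B
t=2: (unchanged — steady state)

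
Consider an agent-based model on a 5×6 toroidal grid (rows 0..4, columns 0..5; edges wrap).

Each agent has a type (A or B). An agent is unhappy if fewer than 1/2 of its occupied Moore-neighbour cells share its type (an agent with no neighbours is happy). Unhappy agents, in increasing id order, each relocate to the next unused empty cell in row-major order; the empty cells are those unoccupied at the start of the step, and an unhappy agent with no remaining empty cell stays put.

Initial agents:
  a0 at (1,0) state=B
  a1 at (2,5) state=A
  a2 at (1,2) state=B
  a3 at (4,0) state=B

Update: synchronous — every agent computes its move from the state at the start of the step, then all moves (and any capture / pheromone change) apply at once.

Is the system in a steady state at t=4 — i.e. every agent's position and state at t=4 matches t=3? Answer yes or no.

no

t=1: a0@(0,0):B a1@(0,1):A a2@(1,2):B a3@(4,0):B
t=2: a0@(0,0):B a1@(0,2):A a2@(0,3):B a3@(4,0):B
t=3: a0@(0,0):B a1@(0,1):A a2@(0,4):B a3@(4,0):B
t=4: a0@(0,0):B a1@(0,2):A a2@(0,4):B a3@(4,0):B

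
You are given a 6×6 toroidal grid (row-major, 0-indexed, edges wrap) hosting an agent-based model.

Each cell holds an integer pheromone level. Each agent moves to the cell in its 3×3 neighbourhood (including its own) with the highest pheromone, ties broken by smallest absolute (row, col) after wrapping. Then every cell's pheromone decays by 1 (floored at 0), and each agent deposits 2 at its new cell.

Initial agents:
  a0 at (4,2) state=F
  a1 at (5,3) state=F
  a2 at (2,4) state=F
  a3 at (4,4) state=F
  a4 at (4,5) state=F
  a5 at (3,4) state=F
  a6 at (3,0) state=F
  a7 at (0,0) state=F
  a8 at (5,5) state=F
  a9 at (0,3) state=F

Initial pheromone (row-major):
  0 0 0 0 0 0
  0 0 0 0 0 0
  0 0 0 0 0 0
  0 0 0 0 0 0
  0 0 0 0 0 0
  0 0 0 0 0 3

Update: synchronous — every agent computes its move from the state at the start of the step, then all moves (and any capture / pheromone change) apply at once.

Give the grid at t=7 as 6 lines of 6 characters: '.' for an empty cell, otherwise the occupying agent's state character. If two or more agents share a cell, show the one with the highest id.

t=1: a0@(3,1) a1@(0,2) a2@(1,3) a3@(5,5) a4@(5,5) a5@(2,3) a6@(2,0) a7@(5,5) a8@(5,5) a9@(0,2) | pheromone: 0 0 4 0 0 0 / 0 0 0 2 0 0 / 2 0 0 2 0 0 / 0 2 0 0 0 0 / 0 0 0 0 0 0 / 0 0 0 0 0 10
t=2: a0@(2,0) a1@(0,2) a2@(0,2) a3@(5,5) a4@(5,5) a5@(1,3) a6@(2,0) a7@(5,5) a8@(5,5) a9@(0,2) | pheromone: 0 0 9 0 0 0 / 0 0 0 3 0 0 / 5 0 0 1 0 0 / 0 1 0 0 0 0 / 0 0 0 0 0 0 / 0 0 0 0 0 17
t=3: a0@(2,0) a1@(0,2) a2@(0,2) a3@(5,5) a4@(5,5) a5@(0,2) a6@(2,0) a7@(5,5) a8@(5,5) a9@(0,2) | pheromone: 0 0 16 0 0 0 / 0 0 0 2 0 0 / 8 0 0 0 0 0 / 0 0 0 0 0 0 / 0 0 0 0 0 0 / 0 0 0 0 0 24
t=4: a0@(2,0) a1@(0,2) a2@(0,2) a3@(5,5) a4@(5,5) a5@(0,2) a6@(2,0) a7@(5,5) a8@(5,5) a9@(0,2) | pheromone: 0 0 23 0 0 0 / 0 0 0 1 0 0 / 11 0 0 0 0 0 / 0 0 0 0 0 0 / 0 0 0 0 0 0 / 0 0 0 0 0 31
t=5: a0@(2,0) a1@(0,2) a2@(0,2) a3@(5,5) a4@(5,5) a5@(0,2) a6@(2,0) a7@(5,5) a8@(5,5) a9@(0,2) | pheromone: 0 0 30 0 0 0 / 0 0 0 0 0 0 / 14 0 0 0 0 0 / 0 0 0 0 0 0 / 0 0 0 0 0 0 / 0 0 0 0 0 38
t=6: a0@(2,0) a1@(0,2) a2@(0,2) a3@(5,5) a4@(5,5) a5@(0,2) a6@(2,0) a7@(5,5) a8@(5,5) a9@(0,2) | pheromone: 0 0 37 0 0 0 / 0 0 0 0 0 0 / 17 0 0 0 0 0 / 0 0 0 0 0 0 / 0 0 0 0 0 0 / 0 0 0 0 0 45
t=7: a0@(2,0) a1@(0,2) a2@(0,2) a3@(5,5) a4@(5,5) a5@(0,2) a6@(2,0) a7@(5,5) a8@(5,5) a9@(0,2) | pheromone: 0 0 44 0 0 0 / 0 0 0 0 0 0 / 20 0 0 0 0 0 / 0 0 0 0 0 0 / 0 0 0 0 0 0 / 0 0 0 0 0 52

..F...
......
F.....
......
......
.....F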